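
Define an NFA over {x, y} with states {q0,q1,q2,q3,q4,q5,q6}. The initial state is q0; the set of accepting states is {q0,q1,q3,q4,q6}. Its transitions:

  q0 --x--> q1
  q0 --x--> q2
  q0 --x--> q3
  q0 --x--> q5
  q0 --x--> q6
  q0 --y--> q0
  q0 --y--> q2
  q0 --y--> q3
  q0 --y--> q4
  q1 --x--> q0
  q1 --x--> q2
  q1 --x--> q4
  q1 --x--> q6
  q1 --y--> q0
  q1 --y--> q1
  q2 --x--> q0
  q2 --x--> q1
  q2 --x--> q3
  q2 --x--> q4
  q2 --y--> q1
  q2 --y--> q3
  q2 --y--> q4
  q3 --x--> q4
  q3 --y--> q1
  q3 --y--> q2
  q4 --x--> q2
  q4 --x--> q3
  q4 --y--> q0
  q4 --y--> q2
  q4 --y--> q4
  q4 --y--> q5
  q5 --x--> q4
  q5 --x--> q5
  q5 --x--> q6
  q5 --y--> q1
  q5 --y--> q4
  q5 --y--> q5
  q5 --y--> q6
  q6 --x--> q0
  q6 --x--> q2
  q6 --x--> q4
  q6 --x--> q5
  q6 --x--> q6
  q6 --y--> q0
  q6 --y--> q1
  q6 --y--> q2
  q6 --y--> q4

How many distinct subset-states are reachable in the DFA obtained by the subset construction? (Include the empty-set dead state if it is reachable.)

5

Start state of the DFA: {q0}.
{q0} --x--> {q1,q2,q3,q5,q6}  [new]
{q0} --y--> {q0,q2,q3,q4}  [new]
{q1,q2,q3,q5,q6} --x--> {q0,q1,q2,q3,q4,q5,q6}  [new]
{q1,q2,q3,q5,q6} --y--> {q0,q1,q2,q3,q4,q5,q6}  [seen]
{q0,q2,q3,q4} --x--> {q0,q1,q2,q3,q4,q5,q6}  [seen]
{q0,q2,q3,q4} --y--> {q0,q1,q2,q3,q4,q5}  [new]
{q0,q1,q2,q3,q4,q5,q6} --x--> {q0,q1,q2,q3,q4,q5,q6}  [seen]
{q0,q1,q2,q3,q4,q5,q6} --y--> {q0,q1,q2,q3,q4,q5,q6}  [seen]
{q0,q1,q2,q3,q4,q5} --x--> {q0,q1,q2,q3,q4,q5,q6}  [seen]
{q0,q1,q2,q3,q4,q5} --y--> {q0,q1,q2,q3,q4,q5,q6}  [seen]
Reachable DFA states: {q0}, {q1,q2,q3,q5,q6}, {q0,q2,q3,q4}, {q0,q1,q2,q3,q4,q5,q6}, {q0,q1,q2,q3,q4,q5}.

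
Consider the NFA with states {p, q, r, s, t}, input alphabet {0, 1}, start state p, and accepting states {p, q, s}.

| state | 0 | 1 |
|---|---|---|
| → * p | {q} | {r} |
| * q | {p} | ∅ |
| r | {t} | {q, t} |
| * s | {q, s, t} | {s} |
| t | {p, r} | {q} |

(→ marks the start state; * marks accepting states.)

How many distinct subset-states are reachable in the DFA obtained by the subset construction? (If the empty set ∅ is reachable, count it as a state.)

Start state of the DFA: {p}.
{p} --0--> {q}  [new]
{p} --1--> {r}  [new]
{q} --0--> {p}  [seen]
{q} --1--> ∅  [new]
{r} --0--> {t}  [new]
{r} --1--> {q, t}  [new]
∅ --0--> ∅  [seen]
∅ --1--> ∅  [seen]
{t} --0--> {p, r}  [new]
{t} --1--> {q}  [seen]
{q, t} --0--> {p, r}  [seen]
{q, t} --1--> {q}  [seen]
{p, r} --0--> {q, t}  [seen]
{p, r} --1--> {q, r, t}  [new]
{q, r, t} --0--> {p, r, t}  [new]
{q, r, t} --1--> {q, t}  [seen]
{p, r, t} --0--> {p, q, r, t}  [new]
{p, r, t} --1--> {q, r, t}  [seen]
{p, q, r, t} --0--> {p, q, r, t}  [seen]
{p, q, r, t} --1--> {q, r, t}  [seen]
Reachable DFA states: {p}, {q}, {r}, ∅, {t}, {q, t}, {p, r}, {q, r, t}, {p, r, t}, {p, q, r, t}.

10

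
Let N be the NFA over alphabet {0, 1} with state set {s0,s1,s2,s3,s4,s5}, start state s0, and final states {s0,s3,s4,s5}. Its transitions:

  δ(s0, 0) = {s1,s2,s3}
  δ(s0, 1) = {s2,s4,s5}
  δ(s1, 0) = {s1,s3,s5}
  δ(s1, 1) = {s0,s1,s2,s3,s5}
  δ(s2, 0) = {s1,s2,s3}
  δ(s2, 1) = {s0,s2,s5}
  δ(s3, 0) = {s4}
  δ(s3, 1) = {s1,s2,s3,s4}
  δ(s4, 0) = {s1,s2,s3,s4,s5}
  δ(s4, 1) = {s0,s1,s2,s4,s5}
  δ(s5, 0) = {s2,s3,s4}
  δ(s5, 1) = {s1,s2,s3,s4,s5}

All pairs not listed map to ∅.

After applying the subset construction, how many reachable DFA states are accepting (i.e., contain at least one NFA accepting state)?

5

Start state of the DFA: {s0}.
{s0} --0--> {s1,s2,s3}  [new]
{s0} --1--> {s2,s4,s5}  [new]
{s1,s2,s3} --0--> {s1,s2,s3,s4,s5}  [new]
{s1,s2,s3} --1--> {s0,s1,s2,s3,s4,s5}  [new]
{s2,s4,s5} --0--> {s1,s2,s3,s4,s5}  [seen]
{s2,s4,s5} --1--> {s0,s1,s2,s3,s4,s5}  [seen]
{s1,s2,s3,s4,s5} --0--> {s1,s2,s3,s4,s5}  [seen]
{s1,s2,s3,s4,s5} --1--> {s0,s1,s2,s3,s4,s5}  [seen]
{s0,s1,s2,s3,s4,s5} --0--> {s1,s2,s3,s4,s5}  [seen]
{s0,s1,s2,s3,s4,s5} --1--> {s0,s1,s2,s3,s4,s5}  [seen]
Reachable DFA states: {s0}, {s1,s2,s3}, {s2,s4,s5}, {s1,s2,s3,s4,s5}, {s0,s1,s2,s3,s4,s5}.
Accepting DFA states (contain an NFA accepting state): {s0}, {s1,s2,s3}, {s2,s4,s5}, {s1,s2,s3,s4,s5}, {s0,s1,s2,s3,s4,s5}.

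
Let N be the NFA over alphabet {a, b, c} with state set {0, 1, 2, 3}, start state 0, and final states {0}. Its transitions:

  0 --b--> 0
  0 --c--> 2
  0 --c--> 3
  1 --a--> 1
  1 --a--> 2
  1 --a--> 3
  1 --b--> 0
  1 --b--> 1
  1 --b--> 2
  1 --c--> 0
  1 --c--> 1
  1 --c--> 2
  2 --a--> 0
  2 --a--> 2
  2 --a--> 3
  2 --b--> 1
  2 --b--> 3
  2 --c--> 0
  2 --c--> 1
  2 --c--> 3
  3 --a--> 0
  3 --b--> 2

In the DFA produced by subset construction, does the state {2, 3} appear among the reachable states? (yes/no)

yes

Start state of the DFA: {0}.
{0} --a--> ∅  [new]
{0} --b--> {0}  [seen]
{0} --c--> {2, 3}  [new]
∅ --a--> ∅  [seen]
∅ --b--> ∅  [seen]
∅ --c--> ∅  [seen]
{2, 3} --a--> {0, 2, 3}  [new]
{2, 3} --b--> {1, 2, 3}  [new]
{2, 3} --c--> {0, 1, 3}  [new]
{0, 2, 3} --a--> {0, 2, 3}  [seen]
{0, 2, 3} --b--> {0, 1, 2, 3}  [new]
{0, 2, 3} --c--> {0, 1, 2, 3}  [seen]
{1, 2, 3} --a--> {0, 1, 2, 3}  [seen]
{1, 2, 3} --b--> {0, 1, 2, 3}  [seen]
{1, 2, 3} --c--> {0, 1, 2, 3}  [seen]
{0, 1, 3} --a--> {0, 1, 2, 3}  [seen]
{0, 1, 3} --b--> {0, 1, 2}  [new]
{0, 1, 3} --c--> {0, 1, 2, 3}  [seen]
{0, 1, 2, 3} --a--> {0, 1, 2, 3}  [seen]
{0, 1, 2, 3} --b--> {0, 1, 2, 3}  [seen]
{0, 1, 2, 3} --c--> {0, 1, 2, 3}  [seen]
{0, 1, 2} --a--> {0, 1, 2, 3}  [seen]
{0, 1, 2} --b--> {0, 1, 2, 3}  [seen]
{0, 1, 2} --c--> {0, 1, 2, 3}  [seen]
Reachable DFA states: {0}, ∅, {2, 3}, {0, 2, 3}, {1, 2, 3}, {0, 1, 3}, {0, 1, 2, 3}, {0, 1, 2}.
{2, 3} is among them.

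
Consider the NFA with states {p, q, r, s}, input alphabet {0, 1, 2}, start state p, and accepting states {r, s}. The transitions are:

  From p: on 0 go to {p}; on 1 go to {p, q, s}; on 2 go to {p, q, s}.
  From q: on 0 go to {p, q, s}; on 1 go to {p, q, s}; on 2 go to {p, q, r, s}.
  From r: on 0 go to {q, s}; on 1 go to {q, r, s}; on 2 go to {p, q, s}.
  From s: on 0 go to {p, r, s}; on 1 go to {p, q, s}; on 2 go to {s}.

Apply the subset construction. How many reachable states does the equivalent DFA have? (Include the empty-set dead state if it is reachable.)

Start state of the DFA: {p}.
{p} --0--> {p}  [seen]
{p} --1--> {p, q, s}  [new]
{p} --2--> {p, q, s}  [seen]
{p, q, s} --0--> {p, q, r, s}  [new]
{p, q, s} --1--> {p, q, s}  [seen]
{p, q, s} --2--> {p, q, r, s}  [seen]
{p, q, r, s} --0--> {p, q, r, s}  [seen]
{p, q, r, s} --1--> {p, q, r, s}  [seen]
{p, q, r, s} --2--> {p, q, r, s}  [seen]
Reachable DFA states: {p}, {p, q, s}, {p, q, r, s}.

3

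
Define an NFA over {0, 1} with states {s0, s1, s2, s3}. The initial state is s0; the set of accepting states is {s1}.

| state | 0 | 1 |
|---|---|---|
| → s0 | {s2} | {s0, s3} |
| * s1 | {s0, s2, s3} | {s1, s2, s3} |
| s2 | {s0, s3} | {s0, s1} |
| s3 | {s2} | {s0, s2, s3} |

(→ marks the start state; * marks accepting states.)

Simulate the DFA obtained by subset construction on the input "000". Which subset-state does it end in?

Start: {s0}.
δ(s0,0) = {s2}.
Union: {s2}.
After 0: {s2}.
δ(s2,0) = {s0, s3}.
Union: {s0, s3}.
After 0: {s0, s3}.
δ(s0,0) = {s2}; δ(s3,0) = {s2}.
Union: {s2}.
After 0: {s2}.

{s2}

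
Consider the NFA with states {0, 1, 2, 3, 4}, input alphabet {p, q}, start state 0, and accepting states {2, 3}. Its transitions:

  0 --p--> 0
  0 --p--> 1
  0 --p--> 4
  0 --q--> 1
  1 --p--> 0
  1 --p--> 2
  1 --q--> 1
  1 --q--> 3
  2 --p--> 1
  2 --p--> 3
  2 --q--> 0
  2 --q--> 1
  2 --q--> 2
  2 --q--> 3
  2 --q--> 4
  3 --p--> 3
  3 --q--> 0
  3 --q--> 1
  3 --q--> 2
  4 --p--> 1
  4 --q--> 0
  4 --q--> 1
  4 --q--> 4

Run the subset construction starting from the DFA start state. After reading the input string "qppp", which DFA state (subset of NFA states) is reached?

{0, 1, 2, 3, 4}

Start: {0}.
δ(0,q) = {1}.
Union: {1}.
After q: {1}.
δ(1,p) = {0, 2}.
Union: {0, 2}.
After p: {0, 2}.
δ(0,p) = {0, 1, 4}; δ(2,p) = {1, 3}.
Union: {0, 1, 3, 4}.
After p: {0, 1, 3, 4}.
δ(0,p) = {0, 1, 4}; δ(1,p) = {0, 2}; δ(3,p) = {3}; δ(4,p) = {1}.
Union: {0, 1, 2, 3, 4}.
After p: {0, 1, 2, 3, 4}.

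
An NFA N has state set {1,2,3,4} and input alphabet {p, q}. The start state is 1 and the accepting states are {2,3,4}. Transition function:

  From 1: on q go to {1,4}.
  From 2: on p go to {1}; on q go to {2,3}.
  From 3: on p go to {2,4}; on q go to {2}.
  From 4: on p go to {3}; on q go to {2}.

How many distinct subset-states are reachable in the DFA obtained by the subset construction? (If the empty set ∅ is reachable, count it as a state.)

10

Start state of the DFA: {1}.
{1} --p--> ∅  [new]
{1} --q--> {1,4}  [new]
∅ --p--> ∅  [seen]
∅ --q--> ∅  [seen]
{1,4} --p--> {3}  [new]
{1,4} --q--> {1,2,4}  [new]
{3} --p--> {2,4}  [new]
{3} --q--> {2}  [new]
{1,2,4} --p--> {1,3}  [new]
{1,2,4} --q--> {1,2,3,4}  [new]
{2,4} --p--> {1,3}  [seen]
{2,4} --q--> {2,3}  [new]
{2} --p--> {1}  [seen]
{2} --q--> {2,3}  [seen]
{1,3} --p--> {2,4}  [seen]
{1,3} --q--> {1,2,4}  [seen]
{1,2,3,4} --p--> {1,2,3,4}  [seen]
{1,2,3,4} --q--> {1,2,3,4}  [seen]
{2,3} --p--> {1,2,4}  [seen]
{2,3} --q--> {2,3}  [seen]
Reachable DFA states: {1}, ∅, {1,4}, {3}, {1,2,4}, {2,4}, {2}, {1,3}, {1,2,3,4}, {2,3}.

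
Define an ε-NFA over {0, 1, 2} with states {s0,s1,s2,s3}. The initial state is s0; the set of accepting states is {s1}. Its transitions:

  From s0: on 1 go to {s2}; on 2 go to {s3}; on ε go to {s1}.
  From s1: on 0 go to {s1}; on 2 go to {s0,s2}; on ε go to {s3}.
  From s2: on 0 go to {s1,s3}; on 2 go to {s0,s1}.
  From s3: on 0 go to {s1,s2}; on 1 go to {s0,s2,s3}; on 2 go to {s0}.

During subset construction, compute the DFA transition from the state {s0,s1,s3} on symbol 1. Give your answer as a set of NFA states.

{s0,s1,s2,s3}

δ(s0,1) = {s2}; δ(s1,1) = ∅; δ(s3,1) = {s0,s2,s3}.
Union: {s0,s2,s3}.
ε-closure gives {s0,s1,s2,s3}.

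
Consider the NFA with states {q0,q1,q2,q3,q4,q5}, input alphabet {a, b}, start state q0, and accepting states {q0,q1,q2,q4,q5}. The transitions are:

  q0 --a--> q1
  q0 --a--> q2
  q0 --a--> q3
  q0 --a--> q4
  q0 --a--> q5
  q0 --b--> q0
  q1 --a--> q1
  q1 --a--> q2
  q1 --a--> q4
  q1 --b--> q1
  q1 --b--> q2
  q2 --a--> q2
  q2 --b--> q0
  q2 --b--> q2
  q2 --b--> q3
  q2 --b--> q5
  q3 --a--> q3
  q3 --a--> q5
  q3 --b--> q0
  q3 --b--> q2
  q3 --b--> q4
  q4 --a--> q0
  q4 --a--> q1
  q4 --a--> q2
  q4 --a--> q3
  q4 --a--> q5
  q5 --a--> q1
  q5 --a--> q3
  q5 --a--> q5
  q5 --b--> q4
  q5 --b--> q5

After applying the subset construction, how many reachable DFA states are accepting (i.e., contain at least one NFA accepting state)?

3

Start state of the DFA: {q0}.
{q0} --a--> {q1,q2,q3,q4,q5}  [new]
{q0} --b--> {q0}  [seen]
{q1,q2,q3,q4,q5} --a--> {q0,q1,q2,q3,q4,q5}  [new]
{q1,q2,q3,q4,q5} --b--> {q0,q1,q2,q3,q4,q5}  [seen]
{q0,q1,q2,q3,q4,q5} --a--> {q0,q1,q2,q3,q4,q5}  [seen]
{q0,q1,q2,q3,q4,q5} --b--> {q0,q1,q2,q3,q4,q5}  [seen]
Reachable DFA states: {q0}, {q1,q2,q3,q4,q5}, {q0,q1,q2,q3,q4,q5}.
Accepting DFA states (contain an NFA accepting state): {q0}, {q1,q2,q3,q4,q5}, {q0,q1,q2,q3,q4,q5}.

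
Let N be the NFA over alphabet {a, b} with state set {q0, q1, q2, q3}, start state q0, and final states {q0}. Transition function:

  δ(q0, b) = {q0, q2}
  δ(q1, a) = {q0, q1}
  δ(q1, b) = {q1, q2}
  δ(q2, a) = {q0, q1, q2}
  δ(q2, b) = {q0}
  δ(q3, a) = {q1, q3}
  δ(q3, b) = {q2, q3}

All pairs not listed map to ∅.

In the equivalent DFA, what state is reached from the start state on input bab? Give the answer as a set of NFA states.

{q0, q1, q2}

Start: {q0}.
δ(q0,b) = {q0, q2}.
Union: {q0, q2}.
After b: {q0, q2}.
δ(q0,a) = ∅; δ(q2,a) = {q0, q1, q2}.
Union: {q0, q1, q2}.
After a: {q0, q1, q2}.
δ(q0,b) = {q0, q2}; δ(q1,b) = {q1, q2}; δ(q2,b) = {q0}.
Union: {q0, q1, q2}.
After b: {q0, q1, q2}.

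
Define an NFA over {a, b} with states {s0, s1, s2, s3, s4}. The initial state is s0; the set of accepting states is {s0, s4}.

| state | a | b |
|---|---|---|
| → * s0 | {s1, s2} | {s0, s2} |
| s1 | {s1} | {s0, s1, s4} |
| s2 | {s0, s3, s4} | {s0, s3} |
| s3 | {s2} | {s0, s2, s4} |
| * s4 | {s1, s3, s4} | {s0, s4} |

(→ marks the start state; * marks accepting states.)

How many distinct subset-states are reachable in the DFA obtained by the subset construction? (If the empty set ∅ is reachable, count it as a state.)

9

Start state of the DFA: {s0}.
{s0} --a--> {s1, s2}  [new]
{s0} --b--> {s0, s2}  [new]
{s1, s2} --a--> {s0, s1, s3, s4}  [new]
{s1, s2} --b--> {s0, s1, s3, s4}  [seen]
{s0, s2} --a--> {s0, s1, s2, s3, s4}  [new]
{s0, s2} --b--> {s0, s2, s3}  [new]
{s0, s1, s3, s4} --a--> {s1, s2, s3, s4}  [new]
{s0, s1, s3, s4} --b--> {s0, s1, s2, s4}  [new]
{s0, s1, s2, s3, s4} --a--> {s0, s1, s2, s3, s4}  [seen]
{s0, s1, s2, s3, s4} --b--> {s0, s1, s2, s3, s4}  [seen]
{s0, s2, s3} --a--> {s0, s1, s2, s3, s4}  [seen]
{s0, s2, s3} --b--> {s0, s2, s3, s4}  [new]
{s1, s2, s3, s4} --a--> {s0, s1, s2, s3, s4}  [seen]
{s1, s2, s3, s4} --b--> {s0, s1, s2, s3, s4}  [seen]
{s0, s1, s2, s4} --a--> {s0, s1, s2, s3, s4}  [seen]
{s0, s1, s2, s4} --b--> {s0, s1, s2, s3, s4}  [seen]
{s0, s2, s3, s4} --a--> {s0, s1, s2, s3, s4}  [seen]
{s0, s2, s3, s4} --b--> {s0, s2, s3, s4}  [seen]
Reachable DFA states: {s0}, {s1, s2}, {s0, s2}, {s0, s1, s3, s4}, {s0, s1, s2, s3, s4}, {s0, s2, s3}, {s1, s2, s3, s4}, {s0, s1, s2, s4}, {s0, s2, s3, s4}.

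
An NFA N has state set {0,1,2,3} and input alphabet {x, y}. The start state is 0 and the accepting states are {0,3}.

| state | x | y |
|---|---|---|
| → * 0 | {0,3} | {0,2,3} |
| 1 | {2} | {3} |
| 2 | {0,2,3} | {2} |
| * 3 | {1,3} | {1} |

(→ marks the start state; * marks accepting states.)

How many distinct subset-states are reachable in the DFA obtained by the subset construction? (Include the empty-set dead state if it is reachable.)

Start state of the DFA: {0}.
{0} --x--> {0,3}  [new]
{0} --y--> {0,2,3}  [new]
{0,3} --x--> {0,1,3}  [new]
{0,3} --y--> {0,1,2,3}  [new]
{0,2,3} --x--> {0,1,2,3}  [seen]
{0,2,3} --y--> {0,1,2,3}  [seen]
{0,1,3} --x--> {0,1,2,3}  [seen]
{0,1,3} --y--> {0,1,2,3}  [seen]
{0,1,2,3} --x--> {0,1,2,3}  [seen]
{0,1,2,3} --y--> {0,1,2,3}  [seen]
Reachable DFA states: {0}, {0,3}, {0,2,3}, {0,1,3}, {0,1,2,3}.

5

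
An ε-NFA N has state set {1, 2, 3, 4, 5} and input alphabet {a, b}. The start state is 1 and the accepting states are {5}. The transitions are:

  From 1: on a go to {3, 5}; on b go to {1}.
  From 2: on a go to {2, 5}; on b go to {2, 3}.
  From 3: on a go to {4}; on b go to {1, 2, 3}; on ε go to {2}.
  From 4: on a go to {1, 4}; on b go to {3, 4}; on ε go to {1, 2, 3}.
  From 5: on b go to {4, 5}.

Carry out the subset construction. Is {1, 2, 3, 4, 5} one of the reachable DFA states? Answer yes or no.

Start state of the DFA: {1} (ε-closure of the NFA start).
{1} --a--> {2, 3, 5}  [new]
{1} --b--> {1}  [seen]
{2, 3, 5} --a--> {1, 2, 3, 4, 5}  [new]
{2, 3, 5} --b--> {1, 2, 3, 4, 5}  [seen]
{1, 2, 3, 4, 5} --a--> {1, 2, 3, 4, 5}  [seen]
{1, 2, 3, 4, 5} --b--> {1, 2, 3, 4, 5}  [seen]
Reachable DFA states: {1}, {2, 3, 5}, {1, 2, 3, 4, 5}.
{1, 2, 3, 4, 5} is among them.

yes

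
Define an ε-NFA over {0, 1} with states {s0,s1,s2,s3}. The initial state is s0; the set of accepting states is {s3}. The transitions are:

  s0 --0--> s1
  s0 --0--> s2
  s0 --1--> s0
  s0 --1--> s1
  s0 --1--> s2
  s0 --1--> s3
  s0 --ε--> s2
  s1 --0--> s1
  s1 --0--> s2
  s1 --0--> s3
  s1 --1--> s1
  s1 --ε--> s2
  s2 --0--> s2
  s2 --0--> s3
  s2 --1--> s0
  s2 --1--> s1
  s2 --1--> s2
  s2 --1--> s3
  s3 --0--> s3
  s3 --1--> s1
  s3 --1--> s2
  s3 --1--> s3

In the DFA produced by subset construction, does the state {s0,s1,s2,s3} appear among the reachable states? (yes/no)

Start state of the DFA: {s0,s2} (ε-closure of the NFA start).
{s0,s2} --0--> {s1,s2,s3}  [new]
{s0,s2} --1--> {s0,s1,s2,s3}  [new]
{s1,s2,s3} --0--> {s1,s2,s3}  [seen]
{s1,s2,s3} --1--> {s0,s1,s2,s3}  [seen]
{s0,s1,s2,s3} --0--> {s1,s2,s3}  [seen]
{s0,s1,s2,s3} --1--> {s0,s1,s2,s3}  [seen]
Reachable DFA states: {s0,s2}, {s1,s2,s3}, {s0,s1,s2,s3}.
{s0,s1,s2,s3} is among them.

yes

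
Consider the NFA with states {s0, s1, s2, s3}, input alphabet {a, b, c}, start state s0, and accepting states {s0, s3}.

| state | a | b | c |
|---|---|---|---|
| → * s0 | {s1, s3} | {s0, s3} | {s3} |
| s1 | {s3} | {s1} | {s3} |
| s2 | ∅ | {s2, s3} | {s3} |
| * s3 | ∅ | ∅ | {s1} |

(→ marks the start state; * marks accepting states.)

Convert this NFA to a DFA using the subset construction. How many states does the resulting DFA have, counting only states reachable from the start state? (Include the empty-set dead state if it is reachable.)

Start state of the DFA: {s0}.
{s0} --a--> {s1, s3}  [new]
{s0} --b--> {s0, s3}  [new]
{s0} --c--> {s3}  [new]
{s1, s3} --a--> {s3}  [seen]
{s1, s3} --b--> {s1}  [new]
{s1, s3} --c--> {s1, s3}  [seen]
{s0, s3} --a--> {s1, s3}  [seen]
{s0, s3} --b--> {s0, s3}  [seen]
{s0, s3} --c--> {s1, s3}  [seen]
{s3} --a--> ∅  [new]
{s3} --b--> ∅  [seen]
{s3} --c--> {s1}  [seen]
{s1} --a--> {s3}  [seen]
{s1} --b--> {s1}  [seen]
{s1} --c--> {s3}  [seen]
∅ --a--> ∅  [seen]
∅ --b--> ∅  [seen]
∅ --c--> ∅  [seen]
Reachable DFA states: {s0}, {s1, s3}, {s0, s3}, {s3}, {s1}, ∅.

6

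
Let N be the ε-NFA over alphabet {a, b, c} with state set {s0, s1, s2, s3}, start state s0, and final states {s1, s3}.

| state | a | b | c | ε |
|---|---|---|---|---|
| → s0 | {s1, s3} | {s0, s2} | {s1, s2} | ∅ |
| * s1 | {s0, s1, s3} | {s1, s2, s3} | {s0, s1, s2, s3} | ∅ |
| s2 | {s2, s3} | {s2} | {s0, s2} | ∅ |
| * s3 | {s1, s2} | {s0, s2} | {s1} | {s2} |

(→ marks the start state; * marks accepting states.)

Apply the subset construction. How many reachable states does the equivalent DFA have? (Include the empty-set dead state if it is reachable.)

6

Start state of the DFA: {s0} (ε-closure of the NFA start).
{s0} --a--> {s1, s2, s3}  [new]
{s0} --b--> {s0, s2}  [new]
{s0} --c--> {s1, s2}  [new]
{s1, s2, s3} --a--> {s0, s1, s2, s3}  [new]
{s1, s2, s3} --b--> {s0, s1, s2, s3}  [seen]
{s1, s2, s3} --c--> {s0, s1, s2, s3}  [seen]
{s0, s2} --a--> {s1, s2, s3}  [seen]
{s0, s2} --b--> {s0, s2}  [seen]
{s0, s2} --c--> {s0, s1, s2}  [new]
{s1, s2} --a--> {s0, s1, s2, s3}  [seen]
{s1, s2} --b--> {s1, s2, s3}  [seen]
{s1, s2} --c--> {s0, s1, s2, s3}  [seen]
{s0, s1, s2, s3} --a--> {s0, s1, s2, s3}  [seen]
{s0, s1, s2, s3} --b--> {s0, s1, s2, s3}  [seen]
{s0, s1, s2, s3} --c--> {s0, s1, s2, s3}  [seen]
{s0, s1, s2} --a--> {s0, s1, s2, s3}  [seen]
{s0, s1, s2} --b--> {s0, s1, s2, s3}  [seen]
{s0, s1, s2} --c--> {s0, s1, s2, s3}  [seen]
Reachable DFA states: {s0}, {s1, s2, s3}, {s0, s2}, {s1, s2}, {s0, s1, s2, s3}, {s0, s1, s2}.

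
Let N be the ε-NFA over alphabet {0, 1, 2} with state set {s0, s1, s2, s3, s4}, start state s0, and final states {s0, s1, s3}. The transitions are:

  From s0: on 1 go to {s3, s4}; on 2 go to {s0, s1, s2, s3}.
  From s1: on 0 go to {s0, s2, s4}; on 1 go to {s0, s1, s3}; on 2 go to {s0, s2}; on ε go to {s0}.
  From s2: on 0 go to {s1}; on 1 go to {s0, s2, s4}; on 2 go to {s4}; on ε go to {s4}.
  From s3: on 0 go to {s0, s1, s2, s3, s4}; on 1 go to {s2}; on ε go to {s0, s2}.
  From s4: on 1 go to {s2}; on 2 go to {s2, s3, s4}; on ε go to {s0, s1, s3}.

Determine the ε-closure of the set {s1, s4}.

Begin with {s1, s4}.
s1 →ε {s0}; add s0.
s4 →ε {s0, s1, s3}; add s3.
s3 →ε {s0, s2}; add s2.
ε-closure = {s0, s1, s2, s3, s4}.

{s0, s1, s2, s3, s4}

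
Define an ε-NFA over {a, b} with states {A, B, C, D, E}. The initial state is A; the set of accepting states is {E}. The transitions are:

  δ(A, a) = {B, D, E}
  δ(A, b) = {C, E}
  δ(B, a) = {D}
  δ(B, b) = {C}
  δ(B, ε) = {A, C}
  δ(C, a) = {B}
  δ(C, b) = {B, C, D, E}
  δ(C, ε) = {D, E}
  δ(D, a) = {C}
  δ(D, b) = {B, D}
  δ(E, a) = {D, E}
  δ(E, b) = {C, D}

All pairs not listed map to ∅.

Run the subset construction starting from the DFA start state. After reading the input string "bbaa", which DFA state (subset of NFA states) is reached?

{A, B, C, D, E}

Start: {A}.
δ(A,b) = {C, E}.
Union: {C, E}.
ε-closure gives {C, D, E}.
After b: {C, D, E}.
δ(C,b) = {B, C, D, E}; δ(D,b) = {B, D}; δ(E,b) = {C, D}.
Union: {B, C, D, E}.
ε-closure gives {A, B, C, D, E}.
After b: {A, B, C, D, E}.
δ(A,a) = {B, D, E}; δ(B,a) = {D}; δ(C,a) = {B}; δ(D,a) = {C}; δ(E,a) = {D, E}.
Union: {B, C, D, E}.
ε-closure gives {A, B, C, D, E}.
After a: {A, B, C, D, E}.
δ(A,a) = {B, D, E}; δ(B,a) = {D}; δ(C,a) = {B}; δ(D,a) = {C}; δ(E,a) = {D, E}.
Union: {B, C, D, E}.
ε-closure gives {A, B, C, D, E}.
After a: {A, B, C, D, E}.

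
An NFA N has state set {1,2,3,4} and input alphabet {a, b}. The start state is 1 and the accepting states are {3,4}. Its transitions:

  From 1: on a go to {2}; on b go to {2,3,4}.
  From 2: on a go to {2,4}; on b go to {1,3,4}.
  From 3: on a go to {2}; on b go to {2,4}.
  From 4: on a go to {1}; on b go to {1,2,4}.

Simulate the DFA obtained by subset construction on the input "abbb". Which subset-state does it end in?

{1,2,3,4}

Start: {1}.
δ(1,a) = {2}.
Union: {2}.
After a: {2}.
δ(2,b) = {1,3,4}.
Union: {1,3,4}.
After b: {1,3,4}.
δ(1,b) = {2,3,4}; δ(3,b) = {2,4}; δ(4,b) = {1,2,4}.
Union: {1,2,3,4}.
After b: {1,2,3,4}.
δ(1,b) = {2,3,4}; δ(2,b) = {1,3,4}; δ(3,b) = {2,4}; δ(4,b) = {1,2,4}.
Union: {1,2,3,4}.
After b: {1,2,3,4}.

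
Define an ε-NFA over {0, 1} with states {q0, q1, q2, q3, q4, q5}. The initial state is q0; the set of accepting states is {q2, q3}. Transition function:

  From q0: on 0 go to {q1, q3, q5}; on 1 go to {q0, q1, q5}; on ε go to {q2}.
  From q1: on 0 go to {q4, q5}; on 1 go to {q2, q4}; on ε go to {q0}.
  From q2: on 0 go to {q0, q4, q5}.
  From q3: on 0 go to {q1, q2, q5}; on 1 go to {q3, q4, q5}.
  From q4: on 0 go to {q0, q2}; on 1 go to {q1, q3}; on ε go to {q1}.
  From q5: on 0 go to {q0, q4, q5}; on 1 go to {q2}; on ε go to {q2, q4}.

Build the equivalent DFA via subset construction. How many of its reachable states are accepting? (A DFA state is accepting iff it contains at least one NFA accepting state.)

Start state of the DFA: {q0, q2} (ε-closure of the NFA start).
{q0, q2} --0--> {q0, q1, q2, q3, q4, q5}  [new]
{q0, q2} --1--> {q0, q1, q2, q4, q5}  [new]
{q0, q1, q2, q3, q4, q5} --0--> {q0, q1, q2, q3, q4, q5}  [seen]
{q0, q1, q2, q3, q4, q5} --1--> {q0, q1, q2, q3, q4, q5}  [seen]
{q0, q1, q2, q4, q5} --0--> {q0, q1, q2, q3, q4, q5}  [seen]
{q0, q1, q2, q4, q5} --1--> {q0, q1, q2, q3, q4, q5}  [seen]
Reachable DFA states: {q0, q2}, {q0, q1, q2, q3, q4, q5}, {q0, q1, q2, q4, q5}.
Accepting DFA states (contain an NFA accepting state): {q0, q2}, {q0, q1, q2, q3, q4, q5}, {q0, q1, q2, q4, q5}.

3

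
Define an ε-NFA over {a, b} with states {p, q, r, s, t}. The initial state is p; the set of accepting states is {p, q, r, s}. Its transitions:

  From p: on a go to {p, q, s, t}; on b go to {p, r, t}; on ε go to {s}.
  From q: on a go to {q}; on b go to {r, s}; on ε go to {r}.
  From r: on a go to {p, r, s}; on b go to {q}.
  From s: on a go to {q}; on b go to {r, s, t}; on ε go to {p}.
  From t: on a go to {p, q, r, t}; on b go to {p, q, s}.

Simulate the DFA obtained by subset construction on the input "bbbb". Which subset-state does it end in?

{p, q, r, s, t}

Start: {p, s}.
δ(p,b) = {p, r, t}; δ(s,b) = {r, s, t}.
Union: {p, r, s, t}.
After b: {p, r, s, t}.
δ(p,b) = {p, r, t}; δ(r,b) = {q}; δ(s,b) = {r, s, t}; δ(t,b) = {p, q, s}.
Union: {p, q, r, s, t}.
After b: {p, q, r, s, t}.
δ(p,b) = {p, r, t}; δ(q,b) = {r, s}; δ(r,b) = {q}; δ(s,b) = {r, s, t}; δ(t,b) = {p, q, s}.
Union: {p, q, r, s, t}.
After b: {p, q, r, s, t}.
δ(p,b) = {p, r, t}; δ(q,b) = {r, s}; δ(r,b) = {q}; δ(s,b) = {r, s, t}; δ(t,b) = {p, q, s}.
Union: {p, q, r, s, t}.
After b: {p, q, r, s, t}.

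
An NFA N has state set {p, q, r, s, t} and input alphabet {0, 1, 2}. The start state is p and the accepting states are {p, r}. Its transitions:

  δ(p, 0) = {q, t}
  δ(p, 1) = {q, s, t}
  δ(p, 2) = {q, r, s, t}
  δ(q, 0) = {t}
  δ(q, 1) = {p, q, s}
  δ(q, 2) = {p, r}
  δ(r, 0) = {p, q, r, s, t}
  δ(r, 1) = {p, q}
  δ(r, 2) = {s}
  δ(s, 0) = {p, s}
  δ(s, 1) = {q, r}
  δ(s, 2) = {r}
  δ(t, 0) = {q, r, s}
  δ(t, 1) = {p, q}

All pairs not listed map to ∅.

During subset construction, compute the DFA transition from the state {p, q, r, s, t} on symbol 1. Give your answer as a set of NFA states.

δ(p,1) = {q, s, t}; δ(q,1) = {p, q, s}; δ(r,1) = {p, q}; δ(s,1) = {q, r}; δ(t,1) = {p, q}.
Union: {p, q, r, s, t}.

{p, q, r, s, t}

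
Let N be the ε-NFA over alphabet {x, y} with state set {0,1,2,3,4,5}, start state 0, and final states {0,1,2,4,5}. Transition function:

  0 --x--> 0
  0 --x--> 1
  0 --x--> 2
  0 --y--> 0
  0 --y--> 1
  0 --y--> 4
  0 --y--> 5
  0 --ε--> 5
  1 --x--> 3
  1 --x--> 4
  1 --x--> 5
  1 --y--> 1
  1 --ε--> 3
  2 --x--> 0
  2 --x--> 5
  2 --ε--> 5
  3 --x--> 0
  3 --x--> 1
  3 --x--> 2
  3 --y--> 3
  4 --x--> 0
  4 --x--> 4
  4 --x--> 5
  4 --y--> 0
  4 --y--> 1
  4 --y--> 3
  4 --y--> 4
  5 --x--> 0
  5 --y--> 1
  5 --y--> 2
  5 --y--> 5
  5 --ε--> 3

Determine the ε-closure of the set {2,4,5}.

{2,3,4,5}

Begin with {2,4,5}.
5 →ε {3}; add 3.
ε-closure = {2,3,4,5}.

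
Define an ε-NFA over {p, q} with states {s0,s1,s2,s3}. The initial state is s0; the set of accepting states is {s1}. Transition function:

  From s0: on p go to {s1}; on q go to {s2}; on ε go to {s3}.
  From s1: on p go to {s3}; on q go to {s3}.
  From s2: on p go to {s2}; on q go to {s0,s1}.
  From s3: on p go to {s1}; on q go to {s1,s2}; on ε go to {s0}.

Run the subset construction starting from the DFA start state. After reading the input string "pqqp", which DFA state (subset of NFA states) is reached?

Start: {s0,s3}.
δ(s0,p) = {s1}; δ(s3,p) = {s1}.
Union: {s1}.
After p: {s1}.
δ(s1,q) = {s3}.
Union: {s3}.
ε-closure gives {s0,s3}.
After q: {s0,s3}.
δ(s0,q) = {s2}; δ(s3,q) = {s1,s2}.
Union: {s1,s2}.
After q: {s1,s2}.
δ(s1,p) = {s3}; δ(s2,p) = {s2}.
Union: {s2,s3}.
ε-closure gives {s0,s2,s3}.
After p: {s0,s2,s3}.

{s0,s2,s3}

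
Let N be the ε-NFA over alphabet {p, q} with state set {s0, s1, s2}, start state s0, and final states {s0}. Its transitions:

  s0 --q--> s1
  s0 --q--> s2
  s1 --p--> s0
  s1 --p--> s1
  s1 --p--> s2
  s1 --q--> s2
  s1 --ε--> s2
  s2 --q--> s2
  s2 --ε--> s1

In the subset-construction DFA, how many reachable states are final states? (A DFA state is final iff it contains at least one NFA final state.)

2

Start state of the DFA: {s0} (ε-closure of the NFA start).
{s0} --p--> ∅  [new]
{s0} --q--> {s1, s2}  [new]
∅ --p--> ∅  [seen]
∅ --q--> ∅  [seen]
{s1, s2} --p--> {s0, s1, s2}  [new]
{s1, s2} --q--> {s1, s2}  [seen]
{s0, s1, s2} --p--> {s0, s1, s2}  [seen]
{s0, s1, s2} --q--> {s1, s2}  [seen]
Reachable DFA states: {s0}, ∅, {s1, s2}, {s0, s1, s2}.
Accepting DFA states (contain an NFA accepting state): {s0}, {s0, s1, s2}.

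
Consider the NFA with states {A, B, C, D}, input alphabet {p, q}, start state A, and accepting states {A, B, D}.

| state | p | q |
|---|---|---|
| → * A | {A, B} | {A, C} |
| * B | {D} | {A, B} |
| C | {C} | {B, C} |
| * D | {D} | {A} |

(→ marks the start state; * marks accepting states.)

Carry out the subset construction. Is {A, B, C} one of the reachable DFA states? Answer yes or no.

yes

Start state of the DFA: {A}.
{A} --p--> {A, B}  [new]
{A} --q--> {A, C}  [new]
{A, B} --p--> {A, B, D}  [new]
{A, B} --q--> {A, B, C}  [new]
{A, C} --p--> {A, B, C}  [seen]
{A, C} --q--> {A, B, C}  [seen]
{A, B, D} --p--> {A, B, D}  [seen]
{A, B, D} --q--> {A, B, C}  [seen]
{A, B, C} --p--> {A, B, C, D}  [new]
{A, B, C} --q--> {A, B, C}  [seen]
{A, B, C, D} --p--> {A, B, C, D}  [seen]
{A, B, C, D} --q--> {A, B, C}  [seen]
Reachable DFA states: {A}, {A, B}, {A, C}, {A, B, D}, {A, B, C}, {A, B, C, D}.
{A, B, C} is among them.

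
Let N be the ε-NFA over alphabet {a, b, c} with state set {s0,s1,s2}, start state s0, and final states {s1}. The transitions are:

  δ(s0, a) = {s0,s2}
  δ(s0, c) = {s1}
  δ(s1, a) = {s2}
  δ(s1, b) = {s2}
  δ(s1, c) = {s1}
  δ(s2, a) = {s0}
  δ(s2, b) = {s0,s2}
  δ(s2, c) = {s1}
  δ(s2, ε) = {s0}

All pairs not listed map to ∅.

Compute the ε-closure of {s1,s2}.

{s0,s1,s2}

Begin with {s1,s2}.
s2 →ε {s0}; add s0.
ε-closure = {s0,s1,s2}.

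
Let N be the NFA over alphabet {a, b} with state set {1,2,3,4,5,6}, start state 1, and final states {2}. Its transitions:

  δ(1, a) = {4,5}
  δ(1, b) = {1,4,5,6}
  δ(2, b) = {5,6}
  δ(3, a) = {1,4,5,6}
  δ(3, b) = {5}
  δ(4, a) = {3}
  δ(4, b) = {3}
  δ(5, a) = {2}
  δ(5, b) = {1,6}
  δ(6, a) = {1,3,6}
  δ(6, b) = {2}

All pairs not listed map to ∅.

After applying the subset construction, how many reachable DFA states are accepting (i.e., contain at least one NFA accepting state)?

Start state of the DFA: {1}.
{1} --a--> {4,5}  [new]
{1} --b--> {1,4,5,6}  [new]
{4,5} --a--> {2,3}  [new]
{4,5} --b--> {1,3,6}  [new]
{1,4,5,6} --a--> {1,2,3,4,5,6}  [new]
{1,4,5,6} --b--> {1,2,3,4,5,6}  [seen]
{2,3} --a--> {1,4,5,6}  [seen]
{2,3} --b--> {5,6}  [new]
{1,3,6} --a--> {1,3,4,5,6}  [new]
{1,3,6} --b--> {1,2,4,5,6}  [new]
{1,2,3,4,5,6} --a--> {1,2,3,4,5,6}  [seen]
{1,2,3,4,5,6} --b--> {1,2,3,4,5,6}  [seen]
{5,6} --a--> {1,2,3,6}  [new]
{5,6} --b--> {1,2,6}  [new]
{1,3,4,5,6} --a--> {1,2,3,4,5,6}  [seen]
{1,3,4,5,6} --b--> {1,2,3,4,5,6}  [seen]
{1,2,4,5,6} --a--> {1,2,3,4,5,6}  [seen]
{1,2,4,5,6} --b--> {1,2,3,4,5,6}  [seen]
{1,2,3,6} --a--> {1,3,4,5,6}  [seen]
{1,2,3,6} --b--> {1,2,4,5,6}  [seen]
{1,2,6} --a--> {1,3,4,5,6}  [seen]
{1,2,6} --b--> {1,2,4,5,6}  [seen]
Reachable DFA states: {1}, {4,5}, {1,4,5,6}, {2,3}, {1,3,6}, {1,2,3,4,5,6}, {5,6}, {1,3,4,5,6}, {1,2,4,5,6}, {1,2,3,6}, {1,2,6}.
Accepting DFA states (contain an NFA accepting state): {2,3}, {1,2,3,4,5,6}, {1,2,4,5,6}, {1,2,3,6}, {1,2,6}.

5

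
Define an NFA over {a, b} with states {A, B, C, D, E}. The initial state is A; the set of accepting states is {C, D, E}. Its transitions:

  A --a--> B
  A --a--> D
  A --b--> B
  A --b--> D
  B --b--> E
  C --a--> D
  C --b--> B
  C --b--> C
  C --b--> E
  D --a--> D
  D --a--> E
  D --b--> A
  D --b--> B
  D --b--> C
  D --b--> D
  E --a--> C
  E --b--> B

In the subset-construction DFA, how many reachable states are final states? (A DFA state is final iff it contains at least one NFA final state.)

Start state of the DFA: {A}.
{A} --a--> {B, D}  [new]
{A} --b--> {B, D}  [seen]
{B, D} --a--> {D, E}  [new]
{B, D} --b--> {A, B, C, D, E}  [new]
{D, E} --a--> {C, D, E}  [new]
{D, E} --b--> {A, B, C, D}  [new]
{A, B, C, D, E} --a--> {B, C, D, E}  [new]
{A, B, C, D, E} --b--> {A, B, C, D, E}  [seen]
{C, D, E} --a--> {C, D, E}  [seen]
{C, D, E} --b--> {A, B, C, D, E}  [seen]
{A, B, C, D} --a--> {B, D, E}  [new]
{A, B, C, D} --b--> {A, B, C, D, E}  [seen]
{B, C, D, E} --a--> {C, D, E}  [seen]
{B, C, D, E} --b--> {A, B, C, D, E}  [seen]
{B, D, E} --a--> {C, D, E}  [seen]
{B, D, E} --b--> {A, B, C, D, E}  [seen]
Reachable DFA states: {A}, {B, D}, {D, E}, {A, B, C, D, E}, {C, D, E}, {A, B, C, D}, {B, C, D, E}, {B, D, E}.
Accepting DFA states (contain an NFA accepting state): {B, D}, {D, E}, {A, B, C, D, E}, {C, D, E}, {A, B, C, D}, {B, C, D, E}, {B, D, E}.

7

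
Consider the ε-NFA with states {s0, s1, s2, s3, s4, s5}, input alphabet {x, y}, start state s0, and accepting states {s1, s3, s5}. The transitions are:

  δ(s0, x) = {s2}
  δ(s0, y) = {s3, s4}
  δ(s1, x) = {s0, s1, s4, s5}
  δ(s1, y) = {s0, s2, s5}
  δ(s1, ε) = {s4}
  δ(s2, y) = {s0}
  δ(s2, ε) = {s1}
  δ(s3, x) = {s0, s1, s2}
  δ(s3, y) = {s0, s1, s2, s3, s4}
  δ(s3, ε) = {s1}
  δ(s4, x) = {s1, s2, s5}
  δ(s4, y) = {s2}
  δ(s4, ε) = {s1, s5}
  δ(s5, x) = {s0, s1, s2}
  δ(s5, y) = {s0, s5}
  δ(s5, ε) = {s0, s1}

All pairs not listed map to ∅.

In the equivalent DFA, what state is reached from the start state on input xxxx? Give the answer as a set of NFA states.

Start: {s0}.
δ(s0,x) = {s2}.
Union: {s2}.
ε-closure gives {s0, s1, s2, s4, s5}.
After x: {s0, s1, s2, s4, s5}.
δ(s0,x) = {s2}; δ(s1,x) = {s0, s1, s4, s5}; δ(s2,x) = ∅; δ(s4,x) = {s1, s2, s5}; δ(s5,x) = {s0, s1, s2}.
Union: {s0, s1, s2, s4, s5}.
After x: {s0, s1, s2, s4, s5}.
δ(s0,x) = {s2}; δ(s1,x) = {s0, s1, s4, s5}; δ(s2,x) = ∅; δ(s4,x) = {s1, s2, s5}; δ(s5,x) = {s0, s1, s2}.
Union: {s0, s1, s2, s4, s5}.
After x: {s0, s1, s2, s4, s5}.
δ(s0,x) = {s2}; δ(s1,x) = {s0, s1, s4, s5}; δ(s2,x) = ∅; δ(s4,x) = {s1, s2, s5}; δ(s5,x) = {s0, s1, s2}.
Union: {s0, s1, s2, s4, s5}.
After x: {s0, s1, s2, s4, s5}.

{s0, s1, s2, s4, s5}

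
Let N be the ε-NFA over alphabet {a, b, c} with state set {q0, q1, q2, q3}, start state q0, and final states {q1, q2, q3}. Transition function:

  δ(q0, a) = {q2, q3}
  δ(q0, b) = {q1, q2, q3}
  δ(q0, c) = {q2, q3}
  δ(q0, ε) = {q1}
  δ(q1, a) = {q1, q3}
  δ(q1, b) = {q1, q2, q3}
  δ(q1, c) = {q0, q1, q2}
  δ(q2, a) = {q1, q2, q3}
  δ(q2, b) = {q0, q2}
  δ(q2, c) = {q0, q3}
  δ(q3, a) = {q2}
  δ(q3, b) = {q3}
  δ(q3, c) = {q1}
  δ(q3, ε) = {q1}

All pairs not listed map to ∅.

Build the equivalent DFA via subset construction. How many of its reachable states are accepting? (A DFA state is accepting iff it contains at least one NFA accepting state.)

3

Start state of the DFA: {q0, q1} (ε-closure of the NFA start).
{q0, q1} --a--> {q1, q2, q3}  [new]
{q0, q1} --b--> {q1, q2, q3}  [seen]
{q0, q1} --c--> {q0, q1, q2, q3}  [new]
{q1, q2, q3} --a--> {q1, q2, q3}  [seen]
{q1, q2, q3} --b--> {q0, q1, q2, q3}  [seen]
{q1, q2, q3} --c--> {q0, q1, q2, q3}  [seen]
{q0, q1, q2, q3} --a--> {q1, q2, q3}  [seen]
{q0, q1, q2, q3} --b--> {q0, q1, q2, q3}  [seen]
{q0, q1, q2, q3} --c--> {q0, q1, q2, q3}  [seen]
Reachable DFA states: {q0, q1}, {q1, q2, q3}, {q0, q1, q2, q3}.
Accepting DFA states (contain an NFA accepting state): {q0, q1}, {q1, q2, q3}, {q0, q1, q2, q3}.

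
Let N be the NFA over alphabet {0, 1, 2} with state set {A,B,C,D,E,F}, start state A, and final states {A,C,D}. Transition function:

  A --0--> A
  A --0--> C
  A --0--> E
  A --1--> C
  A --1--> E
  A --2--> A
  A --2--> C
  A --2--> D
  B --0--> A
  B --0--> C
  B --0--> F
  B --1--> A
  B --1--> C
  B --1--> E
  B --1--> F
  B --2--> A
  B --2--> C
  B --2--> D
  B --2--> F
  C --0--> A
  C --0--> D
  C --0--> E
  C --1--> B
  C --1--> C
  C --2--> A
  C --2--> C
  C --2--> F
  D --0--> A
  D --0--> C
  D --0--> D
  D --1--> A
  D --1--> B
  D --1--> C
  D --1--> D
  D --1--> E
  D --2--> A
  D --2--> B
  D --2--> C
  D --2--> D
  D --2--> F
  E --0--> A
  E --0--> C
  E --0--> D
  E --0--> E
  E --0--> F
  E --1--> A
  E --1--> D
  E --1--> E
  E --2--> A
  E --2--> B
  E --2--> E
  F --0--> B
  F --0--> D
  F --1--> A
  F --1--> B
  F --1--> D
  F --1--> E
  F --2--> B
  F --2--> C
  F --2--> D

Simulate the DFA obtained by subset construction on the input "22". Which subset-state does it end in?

Start: {A}.
δ(A,2) = {A,C,D}.
Union: {A,C,D}.
After 2: {A,C,D}.
δ(A,2) = {A,C,D}; δ(C,2) = {A,C,F}; δ(D,2) = {A,B,C,D,F}.
Union: {A,B,C,D,F}.
After 2: {A,B,C,D,F}.

{A,B,C,D,F}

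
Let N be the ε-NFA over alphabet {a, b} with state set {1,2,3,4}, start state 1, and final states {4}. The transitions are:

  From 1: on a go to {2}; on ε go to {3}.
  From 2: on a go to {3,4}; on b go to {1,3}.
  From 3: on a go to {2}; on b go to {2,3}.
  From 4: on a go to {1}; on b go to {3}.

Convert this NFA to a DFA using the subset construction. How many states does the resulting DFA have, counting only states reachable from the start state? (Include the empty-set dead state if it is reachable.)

7

Start state of the DFA: {1,3} (ε-closure of the NFA start).
{1,3} --a--> {2}  [new]
{1,3} --b--> {2,3}  [new]
{2} --a--> {3,4}  [new]
{2} --b--> {1,3}  [seen]
{2,3} --a--> {2,3,4}  [new]
{2,3} --b--> {1,2,3}  [new]
{3,4} --a--> {1,2,3}  [seen]
{3,4} --b--> {2,3}  [seen]
{2,3,4} --a--> {1,2,3,4}  [new]
{2,3,4} --b--> {1,2,3}  [seen]
{1,2,3} --a--> {2,3,4}  [seen]
{1,2,3} --b--> {1,2,3}  [seen]
{1,2,3,4} --a--> {1,2,3,4}  [seen]
{1,2,3,4} --b--> {1,2,3}  [seen]
Reachable DFA states: {1,3}, {2}, {2,3}, {3,4}, {2,3,4}, {1,2,3}, {1,2,3,4}.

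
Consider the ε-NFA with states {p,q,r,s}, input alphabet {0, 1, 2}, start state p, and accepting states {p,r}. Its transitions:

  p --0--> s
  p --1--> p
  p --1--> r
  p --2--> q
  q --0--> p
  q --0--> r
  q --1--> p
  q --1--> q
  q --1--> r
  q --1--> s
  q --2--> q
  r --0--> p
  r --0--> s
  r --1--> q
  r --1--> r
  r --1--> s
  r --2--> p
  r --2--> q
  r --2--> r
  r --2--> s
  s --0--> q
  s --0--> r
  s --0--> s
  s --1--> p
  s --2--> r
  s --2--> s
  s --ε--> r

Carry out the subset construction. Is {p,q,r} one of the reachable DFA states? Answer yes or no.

Start state of the DFA: {p} (ε-closure of the NFA start).
{p} --0--> {r,s}  [new]
{p} --1--> {p,r}  [new]
{p} --2--> {q}  [new]
{r,s} --0--> {p,q,r,s}  [new]
{r,s} --1--> {p,q,r,s}  [seen]
{r,s} --2--> {p,q,r,s}  [seen]
{p,r} --0--> {p,r,s}  [new]
{p,r} --1--> {p,q,r,s}  [seen]
{p,r} --2--> {p,q,r,s}  [seen]
{q} --0--> {p,r}  [seen]
{q} --1--> {p,q,r,s}  [seen]
{q} --2--> {q}  [seen]
{p,q,r,s} --0--> {p,q,r,s}  [seen]
{p,q,r,s} --1--> {p,q,r,s}  [seen]
{p,q,r,s} --2--> {p,q,r,s}  [seen]
{p,r,s} --0--> {p,q,r,s}  [seen]
{p,r,s} --1--> {p,q,r,s}  [seen]
{p,r,s} --2--> {p,q,r,s}  [seen]
Reachable DFA states: {p}, {r,s}, {p,r}, {q}, {p,q,r,s}, {p,r,s}.
{p,q,r} is not among them.

no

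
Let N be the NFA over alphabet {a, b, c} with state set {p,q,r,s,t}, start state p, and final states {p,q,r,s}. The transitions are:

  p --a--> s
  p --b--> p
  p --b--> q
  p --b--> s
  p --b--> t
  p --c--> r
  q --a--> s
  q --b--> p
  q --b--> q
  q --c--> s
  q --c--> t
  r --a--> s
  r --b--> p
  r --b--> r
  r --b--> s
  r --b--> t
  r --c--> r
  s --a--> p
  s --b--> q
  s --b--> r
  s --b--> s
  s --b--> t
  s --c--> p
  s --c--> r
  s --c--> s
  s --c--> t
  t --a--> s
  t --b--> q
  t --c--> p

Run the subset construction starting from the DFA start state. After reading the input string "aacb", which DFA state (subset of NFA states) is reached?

Start: {p}.
δ(p,a) = {s}.
Union: {s}.
After a: {s}.
δ(s,a) = {p}.
Union: {p}.
After a: {p}.
δ(p,c) = {r}.
Union: {r}.
After c: {r}.
δ(r,b) = {p,r,s,t}.
Union: {p,r,s,t}.
After b: {p,r,s,t}.

{p,r,s,t}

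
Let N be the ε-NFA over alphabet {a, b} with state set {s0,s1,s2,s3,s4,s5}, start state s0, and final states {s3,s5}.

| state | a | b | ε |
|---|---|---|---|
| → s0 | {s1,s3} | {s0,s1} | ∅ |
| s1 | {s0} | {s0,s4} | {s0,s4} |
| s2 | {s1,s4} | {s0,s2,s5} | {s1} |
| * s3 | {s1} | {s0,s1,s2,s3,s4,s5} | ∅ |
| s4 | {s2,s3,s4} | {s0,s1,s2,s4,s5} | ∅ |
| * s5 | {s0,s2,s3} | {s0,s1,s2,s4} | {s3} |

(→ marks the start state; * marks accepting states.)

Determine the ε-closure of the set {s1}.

{s0,s1,s4}

Begin with {s1}.
s1 →ε {s0,s4}; add s0, s4.
ε-closure = {s0,s1,s4}.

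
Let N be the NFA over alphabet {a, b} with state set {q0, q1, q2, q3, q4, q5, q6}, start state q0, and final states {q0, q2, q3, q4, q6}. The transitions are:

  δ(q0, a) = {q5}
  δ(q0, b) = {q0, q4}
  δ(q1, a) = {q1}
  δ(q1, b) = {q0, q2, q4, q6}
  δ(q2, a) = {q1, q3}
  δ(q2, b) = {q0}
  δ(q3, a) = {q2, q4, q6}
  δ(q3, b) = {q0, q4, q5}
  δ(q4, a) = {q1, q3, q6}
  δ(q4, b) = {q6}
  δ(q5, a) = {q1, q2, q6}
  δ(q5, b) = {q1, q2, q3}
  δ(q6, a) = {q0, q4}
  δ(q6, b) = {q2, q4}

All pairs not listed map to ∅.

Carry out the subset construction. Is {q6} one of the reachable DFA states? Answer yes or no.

no

Start state of the DFA: {q0}.
{q0} --a--> {q5}  [new]
{q0} --b--> {q0, q4}  [new]
{q5} --a--> {q1, q2, q6}  [new]
{q5} --b--> {q1, q2, q3}  [new]
{q0, q4} --a--> {q1, q3, q5, q6}  [new]
{q0, q4} --b--> {q0, q4, q6}  [new]
{q1, q2, q6} --a--> {q0, q1, q3, q4}  [new]
{q1, q2, q6} --b--> {q0, q2, q4, q6}  [new]
{q1, q2, q3} --a--> {q1, q2, q3, q4, q6}  [new]
{q1, q2, q3} --b--> {q0, q2, q4, q5, q6}  [new]
{q1, q3, q5, q6} --a--> {q0, q1, q2, q4, q6}  [new]
{q1, q3, q5, q6} --b--> {q0, q1, q2, q3, q4, q5, q6}  [new]
{q0, q4, q6} --a--> {q0, q1, q3, q4, q5, q6}  [new]
{q0, q4, q6} --b--> {q0, q2, q4, q6}  [seen]
{q0, q1, q3, q4} --a--> {q1, q2, q3, q4, q5, q6}  [new]
{q0, q1, q3, q4} --b--> {q0, q2, q4, q5, q6}  [seen]
{q0, q2, q4, q6} --a--> {q0, q1, q3, q4, q5, q6}  [seen]
{q0, q2, q4, q6} --b--> {q0, q2, q4, q6}  [seen]
{q1, q2, q3, q4, q6} --a--> {q0, q1, q2, q3, q4, q6}  [new]
{q1, q2, q3, q4, q6} --b--> {q0, q2, q4, q5, q6}  [seen]
{q0, q2, q4, q5, q6} --a--> {q0, q1, q2, q3, q4, q5, q6}  [seen]
{q0, q2, q4, q5, q6} --b--> {q0, q1, q2, q3, q4, q6}  [seen]
{q0, q1, q2, q4, q6} --a--> {q0, q1, q3, q4, q5, q6}  [seen]
{q0, q1, q2, q4, q6} --b--> {q0, q2, q4, q6}  [seen]
{q0, q1, q2, q3, q4, q5, q6} --a--> {q0, q1, q2, q3, q4, q5, q6}  [seen]
{q0, q1, q2, q3, q4, q5, q6} --b--> {q0, q1, q2, q3, q4, q5, q6}  [seen]
{q0, q1, q3, q4, q5, q6} --a--> {q0, q1, q2, q3, q4, q5, q6}  [seen]
{q0, q1, q3, q4, q5, q6} --b--> {q0, q1, q2, q3, q4, q5, q6}  [seen]
{q1, q2, q3, q4, q5, q6} --a--> {q0, q1, q2, q3, q4, q6}  [seen]
{q1, q2, q3, q4, q5, q6} --b--> {q0, q1, q2, q3, q4, q5, q6}  [seen]
{q0, q1, q2, q3, q4, q6} --a--> {q0, q1, q2, q3, q4, q5, q6}  [seen]
{q0, q1, q2, q3, q4, q6} --b--> {q0, q2, q4, q5, q6}  [seen]
Reachable DFA states: {q0}, {q5}, {q0, q4}, {q1, q2, q6}, {q1, q2, q3}, {q1, q3, q5, q6}, {q0, q4, q6}, {q0, q1, q3, q4}, {q0, q2, q4, q6}, {q1, q2, q3, q4, q6}, {q0, q2, q4, q5, q6}, {q0, q1, q2, q4, q6}, {q0, q1, q2, q3, q4, q5, q6}, {q0, q1, q3, q4, q5, q6}, {q1, q2, q3, q4, q5, q6}, {q0, q1, q2, q3, q4, q6}.
{q6} is not among them.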